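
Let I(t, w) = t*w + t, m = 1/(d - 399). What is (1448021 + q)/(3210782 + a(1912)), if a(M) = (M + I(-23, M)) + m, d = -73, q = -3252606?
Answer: -851764120/1495624039 ≈ -0.56950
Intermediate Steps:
m = -1/472 (m = 1/(-73 - 399) = 1/(-472) = -1/472 ≈ -0.0021186)
I(t, w) = t + t*w
a(M) = -10857/472 - 22*M (a(M) = (M - 23*(1 + M)) - 1/472 = (M + (-23 - 23*M)) - 1/472 = (-23 - 22*M) - 1/472 = -10857/472 - 22*M)
(1448021 + q)/(3210782 + a(1912)) = (1448021 - 3252606)/(3210782 + (-10857/472 - 22*1912)) = -1804585/(3210782 + (-10857/472 - 42064)) = -1804585/(3210782 - 19865065/472) = -1804585/1495624039/472 = -1804585*472/1495624039 = -851764120/1495624039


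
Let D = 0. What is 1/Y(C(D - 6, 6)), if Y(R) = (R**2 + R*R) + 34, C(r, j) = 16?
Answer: 1/546 ≈ 0.0018315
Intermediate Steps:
Y(R) = 34 + 2*R**2 (Y(R) = (R**2 + R**2) + 34 = 2*R**2 + 34 = 34 + 2*R**2)
1/Y(C(D - 6, 6)) = 1/(34 + 2*16**2) = 1/(34 + 2*256) = 1/(34 + 512) = 1/546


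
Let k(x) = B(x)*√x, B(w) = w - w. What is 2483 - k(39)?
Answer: 2483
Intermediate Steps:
B(w) = 0
k(x) = 0 (k(x) = 0*√x = 0)
2483 - k(39) = 2483 - 1*0 = 2483 + 0 = 2483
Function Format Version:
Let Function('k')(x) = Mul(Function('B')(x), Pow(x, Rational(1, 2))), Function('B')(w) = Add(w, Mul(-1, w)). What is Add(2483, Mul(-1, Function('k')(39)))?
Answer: 2483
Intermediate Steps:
Function('B')(w) = 0
Function('k')(x) = 0 (Function('k')(x) = Mul(0, Pow(x, Rational(1, 2))) = 0)
Add(2483, Mul(-1, Function('k')(39))) = Add(2483, Mul(-1, 0)) = Add(2483, 0) = 2483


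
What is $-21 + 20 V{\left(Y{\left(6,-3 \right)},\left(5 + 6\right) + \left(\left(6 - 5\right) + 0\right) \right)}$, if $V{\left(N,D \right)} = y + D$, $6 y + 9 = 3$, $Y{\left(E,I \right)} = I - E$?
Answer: $199$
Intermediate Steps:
$y = -1$ ($y = - \frac{3}{2} + \frac{1}{6} \cdot 3 = - \frac{3}{2} + \frac{1}{2} = -1$)
$V{\left(N,D \right)} = -1 + D$
$-21 + 20 V{\left(Y{\left(6,-3 \right)},\left(5 + 6\right) + \left(\left(6 - 5\right) + 0\right) \right)} = -21 + 20 \left(-1 + \left(\left(5 + 6\right) + \left(\left(6 - 5\right) + 0\right)\right)\right) = -21 + 20 \left(-1 + \left(11 + \left(1 + 0\right)\right)\right) = -21 + 20 \left(-1 + \left(11 + 1\right)\right) = -21 + 20 \left(-1 + 12\right) = -21 + 20 \cdot 11 = -21 + 220 = 199$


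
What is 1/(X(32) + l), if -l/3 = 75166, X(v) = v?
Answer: -1/225466 ≈ -4.4353e-6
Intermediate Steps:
l = -225498 (l = -3*75166 = -225498)
1/(X(32) + l) = 1/(32 - 225498) = 1/(-225466) = -1/225466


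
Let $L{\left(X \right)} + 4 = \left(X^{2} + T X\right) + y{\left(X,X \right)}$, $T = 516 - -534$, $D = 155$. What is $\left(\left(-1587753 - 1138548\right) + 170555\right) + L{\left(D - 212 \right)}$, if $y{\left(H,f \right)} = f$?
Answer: $-2612408$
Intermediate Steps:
$T = 1050$ ($T = 516 + 534 = 1050$)
$L{\left(X \right)} = -4 + X^{2} + 1051 X$ ($L{\left(X \right)} = -4 + \left(\left(X^{2} + 1050 X\right) + X\right) = -4 + \left(X^{2} + 1051 X\right) = -4 + X^{2} + 1051 X$)
$\left(\left(-1587753 - 1138548\right) + 170555\right) + L{\left(D - 212 \right)} = \left(\left(-1587753 - 1138548\right) + 170555\right) + \left(-4 + \left(155 - 212\right)^{2} + 1051 \left(155 - 212\right)\right) = \left(-2726301 + 170555\right) + \left(-4 + \left(155 - 212\right)^{2} + 1051 \left(155 - 212\right)\right) = -2555746 + \left(-4 + \left(-57\right)^{2} + 1051 \left(-57\right)\right) = -2555746 - 56662 = -2612408$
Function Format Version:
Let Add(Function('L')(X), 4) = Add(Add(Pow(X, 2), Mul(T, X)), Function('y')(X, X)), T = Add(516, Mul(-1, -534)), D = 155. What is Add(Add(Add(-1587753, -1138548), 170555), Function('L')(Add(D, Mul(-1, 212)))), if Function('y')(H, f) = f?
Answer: -2612408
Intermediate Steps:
T = 1050 (T = Add(516, 534) = 1050)
Function('L')(X) = Add(-4, Pow(X, 2), Mul(1051, X)) (Function('L')(X) = Add(-4, Add(Add(Pow(X, 2), Mul(1050, X)), X)) = Add(-4, Add(Pow(X, 2), Mul(1051, X))) = Add(-4, Pow(X, 2), Mul(1051, X)))
Add(Add(Add(-1587753, -1138548), 170555), Function('L')(Add(D, Mul(-1, 212)))) = Add(Add(Add(-1587753, -1138548), 170555), Add(-4, Pow(Add(155, Mul(-1, 212)), 2), Mul(1051, Add(155, Mul(-1, 212))))) = Add(Add(-2726301, 170555), Add(-4, Pow(Add(155, -212), 2), Mul(1051, Add(155, -212)))) = Add(-2555746, Add(-4, Pow(-57, 2), Mul(1051, -57))) = Add(-2555746, Add(-4, 3249, -59907)) = Add(-2555746, -56662) = -2612408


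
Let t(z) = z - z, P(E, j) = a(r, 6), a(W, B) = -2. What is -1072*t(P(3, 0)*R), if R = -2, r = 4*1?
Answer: 0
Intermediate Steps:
r = 4
P(E, j) = -2
t(z) = 0
-1072*t(P(3, 0)*R) = -1072*0 = 0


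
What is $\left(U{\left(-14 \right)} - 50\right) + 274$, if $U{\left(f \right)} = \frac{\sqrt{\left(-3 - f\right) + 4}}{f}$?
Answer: $224 - \frac{\sqrt{15}}{14} \approx 223.72$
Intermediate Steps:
$U{\left(f \right)} = \frac{\sqrt{1 - f}}{f}$
$\left(U{\left(-14 \right)} - 50\right) + 274 = \left(\frac{\sqrt{1 - -14}}{-14} - 50\right) + 274 = \left(- \frac{\sqrt{1 + 14}}{14} - 50\right) + 274 = \left(- \frac{\sqrt{15}}{14} - 50\right) + 274 = \left(-50 - \frac{\sqrt{15}}{14}\right) + 274 = 224 - \frac{\sqrt{15}}{14}$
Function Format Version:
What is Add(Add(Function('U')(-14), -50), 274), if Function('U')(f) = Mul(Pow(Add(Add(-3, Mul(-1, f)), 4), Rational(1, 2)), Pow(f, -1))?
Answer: Add(224, Mul(Rational(-1, 14), Pow(15, Rational(1, 2)))) ≈ 223.72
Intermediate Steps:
Function('U')(f) = Mul(Pow(f, -1), Pow(Add(1, Mul(-1, f)), Rational(1, 2))) (Function('U')(f) = Mul(Pow(Add(1, Mul(-1, f)), Rational(1, 2)), Pow(f, -1)) = Mul(Pow(f, -1), Pow(Add(1, Mul(-1, f)), Rational(1, 2))))
Add(Add(Function('U')(-14), -50), 274) = Add(Add(Mul(Pow(-14, -1), Pow(Add(1, Mul(-1, -14)), Rational(1, 2))), -50), 274) = Add(Add(Mul(Rational(-1, 14), Pow(Add(1, 14), Rational(1, 2))), -50), 274) = Add(Add(Mul(Rational(-1, 14), Pow(15, Rational(1, 2))), -50), 274) = Add(Add(-50, Mul(Rational(-1, 14), Pow(15, Rational(1, 2)))), 274) = Add(224, Mul(Rational(-1, 14), Pow(15, Rational(1, 2))))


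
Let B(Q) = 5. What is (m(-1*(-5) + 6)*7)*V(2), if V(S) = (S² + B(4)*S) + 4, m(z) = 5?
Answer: 630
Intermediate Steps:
V(S) = 4 + S² + 5*S (V(S) = (S² + 5*S) + 4 = 4 + S² + 5*S)
(m(-1*(-5) + 6)*7)*V(2) = (5*7)*(4 + 2² + 5*2) = 35*(4 + 4 + 10) = 35*18 = 630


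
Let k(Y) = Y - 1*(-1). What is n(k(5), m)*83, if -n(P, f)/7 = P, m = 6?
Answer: -3486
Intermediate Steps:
k(Y) = 1 + Y (k(Y) = Y + 1 = 1 + Y)
n(P, f) = -7*P
n(k(5), m)*83 = -7*(1 + 5)*83 = -7*6*83 = -42*83 = -3486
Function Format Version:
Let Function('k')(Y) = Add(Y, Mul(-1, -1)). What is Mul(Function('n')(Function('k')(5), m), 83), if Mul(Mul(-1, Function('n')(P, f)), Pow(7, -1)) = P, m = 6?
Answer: -3486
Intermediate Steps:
Function('k')(Y) = Add(1, Y) (Function('k')(Y) = Add(Y, 1) = Add(1, Y))
Function('n')(P, f) = Mul(-7, P)
Mul(Function('n')(Function('k')(5), m), 83) = Mul(Mul(-7, Add(1, 5)), 83) = Mul(Mul(-7, 6), 83) = Mul(-42, 83) = -3486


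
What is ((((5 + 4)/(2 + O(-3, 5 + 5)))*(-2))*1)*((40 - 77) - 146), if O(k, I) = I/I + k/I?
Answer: 1220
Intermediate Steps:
O(k, I) = 1 + k/I
((((5 + 4)/(2 + O(-3, 5 + 5)))*(-2))*1)*((40 - 77) - 146) = ((((5 + 4)/(2 + ((5 + 5) - 3)/(5 + 5)))*(-2))*1)*((40 - 77) - 146) = (((9/(2 + (10 - 3)/10))*(-2))*1)*(-37 - 146) = (((9/(2 + (⅒)*7))*(-2))*1)*(-183) = (((9/(2 + 7/10))*(-2))*1)*(-183) = (((9/(27/10))*(-2))*1)*(-183) = (((9*(10/27))*(-2))*1)*(-183) = (((10/3)*(-2))*1)*(-183) = -20/3*1*(-183) = -20/3*(-183) = 1220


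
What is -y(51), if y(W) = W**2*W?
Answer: -132651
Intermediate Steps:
y(W) = W**3
-y(51) = -1*51**3 = -1*132651 = -132651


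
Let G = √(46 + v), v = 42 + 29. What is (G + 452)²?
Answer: 204421 + 2712*√13 ≈ 2.1420e+5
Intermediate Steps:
v = 71
G = 3*√13 (G = √(46 + 71) = √117 = 3*√13 ≈ 10.817)
(G + 452)² = (3*√13 + 452)² = (452 + 3*√13)²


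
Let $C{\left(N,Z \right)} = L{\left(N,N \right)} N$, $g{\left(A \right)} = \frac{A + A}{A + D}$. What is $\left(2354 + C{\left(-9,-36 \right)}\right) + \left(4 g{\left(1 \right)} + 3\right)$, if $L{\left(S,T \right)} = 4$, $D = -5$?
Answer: $2319$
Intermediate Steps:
$g{\left(A \right)} = \frac{2 A}{-5 + A}$ ($g{\left(A \right)} = \frac{A + A}{A - 5} = \frac{2 A}{-5 + A}$)
$C{\left(N,Z \right)} = 4 N$
$\left(2354 + C{\left(-9,-36 \right)}\right) + \left(4 g{\left(1 \right)} + 3\right) = \left(2354 + 4 \left(-9\right)\right) + \left(4 \cdot 2 \cdot 1 \frac{1}{-5 + 1} + 3\right) = \left(2354 - 36\right) + \left(4 \cdot 2 \cdot 1 \frac{1}{-4} + 3\right) = 2318 + \left(4 \cdot 2 \cdot 1 \left(- \frac{1}{4}\right) + 3\right) = 2318 + \left(4 \left(- \frac{1}{2}\right) + 3\right) = 2318 + \left(-2 + 3\right) = 2318 + 1 = 2319$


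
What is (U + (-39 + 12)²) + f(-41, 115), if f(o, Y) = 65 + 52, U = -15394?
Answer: -14548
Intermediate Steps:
f(o, Y) = 117
(U + (-39 + 12)²) + f(-41, 115) = (-15394 + (-39 + 12)²) + 117 = (-15394 + (-27)²) + 117 = (-15394 + 729) + 117 = -14665 + 117 = -14548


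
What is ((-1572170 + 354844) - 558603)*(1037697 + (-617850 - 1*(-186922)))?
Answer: -1077578663401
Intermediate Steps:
((-1572170 + 354844) - 558603)*(1037697 + (-617850 - 1*(-186922))) = (-1217326 - 558603)*(1037697 + (-617850 + 186922)) = -1775929*(1037697 - 430928) = -1775929*606769 = -1077578663401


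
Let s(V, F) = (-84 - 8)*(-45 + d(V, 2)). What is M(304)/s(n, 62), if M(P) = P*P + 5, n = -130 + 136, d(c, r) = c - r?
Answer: 92421/3772 ≈ 24.502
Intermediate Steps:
n = 6
M(P) = 5 + P² (M(P) = P² + 5 = 5 + P²)
s(V, F) = 4324 - 92*V (s(V, F) = (-84 - 8)*(-45 + (V - 1*2)) = -92*(-45 + (V - 2)) = -92*(-45 + (-2 + V)) = -92*(-47 + V) = 4324 - 92*V)
M(304)/s(n, 62) = (5 + 304²)/(4324 - 92*6) = (5 + 92416)/(4324 - 552) = 92421/3772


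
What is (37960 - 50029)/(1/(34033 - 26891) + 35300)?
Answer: -86196798/252112601 ≈ -0.34190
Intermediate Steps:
(37960 - 50029)/(1/(34033 - 26891) + 35300) = -12069/(1/7142 + 35300) = -12069/252112601/7142 = -12069*7142/252112601 = -86196798/252112601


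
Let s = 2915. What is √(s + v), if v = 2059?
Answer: √4974 ≈ 70.527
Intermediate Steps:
√(s + v) = √(2915 + 2059) = √4974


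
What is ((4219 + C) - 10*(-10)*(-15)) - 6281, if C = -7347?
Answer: -10909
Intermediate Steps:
((4219 + C) - 10*(-10)*(-15)) - 6281 = ((4219 - 7347) - 10*(-10)*(-15)) - 6281 = (-3128 + 100*(-15)) - 6281 = (-3128 - 1500) - 6281 = -4628 - 6281 = -10909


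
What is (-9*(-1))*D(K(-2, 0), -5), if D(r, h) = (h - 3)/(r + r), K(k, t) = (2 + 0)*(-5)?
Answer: 18/5 ≈ 3.6000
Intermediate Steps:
K(k, t) = -10 (K(k, t) = 2*(-5) = -10)
D(r, h) = (-3 + h)/(2*r) (D(r, h) = (-3 + h)/((2*r)) = (-3 + h)*(1/(2*r)) = (-3 + h)/(2*r))
(-9*(-1))*D(K(-2, 0), -5) = (-9*(-1))*((½)*(-3 - 5)/(-10)) = 9*((½)*(-⅒)*(-8)) = 9*(⅖) = 18/5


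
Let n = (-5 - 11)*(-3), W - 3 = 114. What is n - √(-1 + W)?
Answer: 48 - 2*√29 ≈ 37.230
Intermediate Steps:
W = 117 (W = 3 + 114 = 117)
n = 48 (n = -16*(-3) = 48)
n - √(-1 + W) = 48 - √(-1 + 117) = 48 - √116 = 48 - 2*√29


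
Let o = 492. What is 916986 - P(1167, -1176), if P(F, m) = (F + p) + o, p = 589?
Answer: 914738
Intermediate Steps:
P(F, m) = 1081 + F (P(F, m) = (F + 589) + 492 = (589 + F) + 492 = 1081 + F)
916986 - P(1167, -1176) = 916986 - (1081 + 1167) = 916986 - 1*2248 = 916986 - 2248 = 914738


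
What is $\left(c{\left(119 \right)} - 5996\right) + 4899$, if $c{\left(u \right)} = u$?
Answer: $-978$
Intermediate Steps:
$\left(c{\left(119 \right)} - 5996\right) + 4899 = \left(119 - 5996\right) + 4899 = -5877 + 4899 = -978$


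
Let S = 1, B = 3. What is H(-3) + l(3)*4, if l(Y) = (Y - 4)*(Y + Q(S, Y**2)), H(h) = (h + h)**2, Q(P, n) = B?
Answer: 12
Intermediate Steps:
Q(P, n) = 3
H(h) = 4*h**2 (H(h) = (2*h)**2 = 4*h**2)
l(Y) = (-4 + Y)*(3 + Y) (l(Y) = (Y - 4)*(Y + 3) = (-4 + Y)*(3 + Y))
H(-3) + l(3)*4 = 4*(-3)**2 + (-12 + 3**2 - 1*3)*4 = 4*9 + (-12 + 9 - 3)*4 = 36 - 6*4 = 36 - 24 = 12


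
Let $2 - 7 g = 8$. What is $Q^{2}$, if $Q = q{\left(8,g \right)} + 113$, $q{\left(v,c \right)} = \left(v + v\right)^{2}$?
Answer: $136161$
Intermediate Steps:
$g = - \frac{6}{7}$ ($g = \frac{2}{7} - \frac{8}{7} = - \frac{6}{7} \approx -0.85714$)
$q{\left(v,c \right)} = 4 v^{2}$ ($q{\left(v,c \right)} = \left(2 v\right)^{2} = 4 v^{2}$)
$Q = 369$ ($Q = 4 \cdot 8^{2} + 113 = 4 \cdot 64 + 113 = 256 + 113 = 369$)
$Q^{2} = 369^{2} = 136161$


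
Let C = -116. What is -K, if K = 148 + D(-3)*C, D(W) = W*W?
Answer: 896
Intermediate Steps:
D(W) = W²
K = -896 (K = 148 + (-3)²*(-116) = 148 + 9*(-116) = 148 - 1044 = -896)
-K = -1*(-896) = 896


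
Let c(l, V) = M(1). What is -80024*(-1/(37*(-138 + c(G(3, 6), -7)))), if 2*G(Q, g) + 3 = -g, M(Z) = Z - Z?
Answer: -40012/2553 ≈ -15.673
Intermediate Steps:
M(Z) = 0
G(Q, g) = -3/2 - g/2 (G(Q, g) = -3/2 + (-g)/2 = -3/2 - g/2)
c(l, V) = 0
-80024*(-1/(37*(-138 + c(G(3, 6), -7)))) = -80024*(-1/(37*(-138 + 0))) = -80024/((-37*(-138))) = -80024/5106 = -80024*1/5106 = -40012/2553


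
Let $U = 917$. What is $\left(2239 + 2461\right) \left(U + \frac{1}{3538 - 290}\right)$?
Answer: $\frac{3499639975}{812} \approx 4.3099 \cdot 10^{6}$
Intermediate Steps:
$\left(2239 + 2461\right) \left(U + \frac{1}{3538 - 290}\right) = \left(2239 + 2461\right) \left(917 + \frac{1}{3538 - 290}\right) = 4700 \left(917 + \frac{1}{3248}\right) = 4700 \cdot \frac{2978417}{3248} = \frac{3499639975}{812}$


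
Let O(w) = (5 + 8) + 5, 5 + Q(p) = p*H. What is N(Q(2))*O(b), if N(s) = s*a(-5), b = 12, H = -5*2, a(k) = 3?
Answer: -1350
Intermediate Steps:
H = -10
Q(p) = -5 - 10*p (Q(p) = -5 + p*(-10) = -5 - 10*p)
O(w) = 18 (O(w) = 13 + 5 = 18)
N(s) = 3*s (N(s) = s*3 = 3*s)
N(Q(2))*O(b) = (3*(-5 - 10*2))*18 = (3*(-5 - 20))*18 = (3*(-25))*18 = -75*18 = -1350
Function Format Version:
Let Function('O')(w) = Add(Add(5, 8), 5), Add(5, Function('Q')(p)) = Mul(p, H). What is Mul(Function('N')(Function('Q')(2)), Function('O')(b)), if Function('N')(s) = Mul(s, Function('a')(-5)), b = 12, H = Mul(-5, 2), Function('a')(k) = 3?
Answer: -1350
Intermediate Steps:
H = -10
Function('Q')(p) = Add(-5, Mul(-10, p)) (Function('Q')(p) = Add(-5, Mul(p, -10)) = Add(-5, Mul(-10, p)))
Function('O')(w) = 18 (Function('O')(w) = Add(13, 5) = 18)
Function('N')(s) = Mul(3, s) (Function('N')(s) = Mul(s, 3) = Mul(3, s))
Mul(Function('N')(Function('Q')(2)), Function('O')(b)) = Mul(Mul(3, Add(-5, Mul(-10, 2))), 18) = Mul(Mul(3, Add(-5, -20)), 18) = Mul(Mul(3, -25), 18) = Mul(-75, 18) = -1350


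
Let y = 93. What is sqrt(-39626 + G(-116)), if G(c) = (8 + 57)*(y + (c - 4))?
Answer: I*sqrt(41381) ≈ 203.42*I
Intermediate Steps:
G(c) = 5785 + 65*c (G(c) = (8 + 57)*(93 + (c - 4)) = 65*(93 + (-4 + c)) = 65*(89 + c) = 5785 + 65*c)
sqrt(-39626 + G(-116)) = sqrt(-39626 + (5785 + 65*(-116))) = sqrt(-39626 + (5785 - 7540)) = sqrt(-39626 - 1755) = sqrt(-41381) = I*sqrt(41381)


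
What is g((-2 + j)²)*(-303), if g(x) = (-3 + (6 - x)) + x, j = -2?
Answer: -909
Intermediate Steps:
g(x) = 3 (g(x) = (3 - x) + x = 3)
g((-2 + j)²)*(-303) = 3*(-303) = -909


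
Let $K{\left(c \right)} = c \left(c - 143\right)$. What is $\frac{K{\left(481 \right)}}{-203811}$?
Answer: $- \frac{162578}{203811} \approx -0.79769$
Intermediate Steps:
$K{\left(c \right)} = c \left(-143 + c\right)$
$\frac{K{\left(481 \right)}}{-203811} = \frac{481 \left(-143 + 481\right)}{-203811} = 481 \cdot 338 \left(- \frac{1}{203811}\right) = 162578 \left(- \frac{1}{203811}\right) = - \frac{162578}{203811}$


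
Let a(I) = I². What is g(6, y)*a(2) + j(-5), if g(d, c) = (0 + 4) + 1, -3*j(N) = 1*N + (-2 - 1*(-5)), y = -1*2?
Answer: 62/3 ≈ 20.667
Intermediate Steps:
y = -2
j(N) = -1 - N/3 (j(N) = -(1*N + (-2 - 1*(-5)))/3 = -(N + (-2 + 5))/3 = -(N + 3)/3 = -(3 + N)/3 = -1 - N/3)
g(d, c) = 5 (g(d, c) = 4 + 1 = 5)
g(6, y)*a(2) + j(-5) = 5*2² + (-1 - ⅓*(-5)) = 5*4 + (-1 + 5/3) = 20 + ⅔ = 62/3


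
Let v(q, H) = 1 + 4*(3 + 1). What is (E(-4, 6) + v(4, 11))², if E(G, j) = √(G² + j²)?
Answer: 341 + 68*√13 ≈ 586.18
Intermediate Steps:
v(q, H) = 17 (v(q, H) = 1 + 4*4 = 1 + 16 = 17)
(E(-4, 6) + v(4, 11))² = (√((-4)² + 6²) + 17)² = (√(16 + 36) + 17)² = (√52 + 17)² = (2*√13 + 17)² = (17 + 2*√13)²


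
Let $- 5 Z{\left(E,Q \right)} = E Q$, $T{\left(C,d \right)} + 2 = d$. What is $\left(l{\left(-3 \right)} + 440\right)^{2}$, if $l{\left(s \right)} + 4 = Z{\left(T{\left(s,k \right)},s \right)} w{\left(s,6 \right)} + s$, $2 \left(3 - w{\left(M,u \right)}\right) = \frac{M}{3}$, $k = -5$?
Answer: $\frac{17497489}{100} \approx 1.7498 \cdot 10^{5}$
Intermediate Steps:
$w{\left(M,u \right)} = 3 - \frac{M}{6}$ ($w{\left(M,u \right)} = 3 - \frac{M \frac{1}{3}}{2} = 3 - \frac{\frac{1}{3} M}{2} = 3 - \frac{M}{6}$)
$T{\left(C,d \right)} = -2 + d$
$Z{\left(E,Q \right)} = - \frac{E Q}{5}$
$l{\left(s \right)} = -4 + s + \frac{7 s \left(3 - \frac{s}{6}\right)}{5}$ ($l{\left(s \right)} = -4 + \left(- \frac{\left(-2 - 5\right) s}{5} \left(3 - \frac{s}{6}\right) + s\right) = -4 + \left(\left(- \frac{1}{5}\right) \left(-7\right) s \left(3 - \frac{s}{6}\right) + s\right) = -4 + \left(\frac{7 s}{5} \left(3 - \frac{s}{6}\right) + s\right) = -4 + \left(\frac{7 s \left(3 - \frac{s}{6}\right)}{5} + s\right) = -4 + \left(s + \frac{7 s \left(3 - \frac{s}{6}\right)}{5}\right) = -4 + s + \frac{7 s \left(3 - \frac{s}{6}\right)}{5}$)
$\left(l{\left(-3 \right)} + 440\right)^{2} = \left(\left(-4 - \frac{7 \left(-3\right)^{2}}{30} + \frac{26}{5} \left(-3\right)\right) + 440\right)^{2} = \left(\left(-4 - \frac{21}{10} - \frac{78}{5}\right) + 440\right)^{2} = \left(- \frac{217}{10} + 440\right)^{2} = \left(\frac{4183}{10}\right)^{2} = \frac{17497489}{100}$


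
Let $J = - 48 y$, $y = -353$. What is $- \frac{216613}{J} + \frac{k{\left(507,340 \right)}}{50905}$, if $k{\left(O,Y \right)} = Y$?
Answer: $- \frac{2204184761}{172506864} \approx -12.777$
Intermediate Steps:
$J = 16944$ ($J = \left(-48\right) \left(-353\right) = 16944$)
$- \frac{216613}{J} + \frac{k{\left(507,340 \right)}}{50905} = - \frac{216613}{16944} + \frac{340}{50905} = \left(-216613\right) \frac{1}{16944} + 340 \cdot \frac{1}{50905} = - \frac{216613}{16944} + \frac{68}{10181} = - \frac{2204184761}{172506864}$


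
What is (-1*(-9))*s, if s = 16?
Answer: 144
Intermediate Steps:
(-1*(-9))*s = -1*(-9)*16 = 9*16 = 144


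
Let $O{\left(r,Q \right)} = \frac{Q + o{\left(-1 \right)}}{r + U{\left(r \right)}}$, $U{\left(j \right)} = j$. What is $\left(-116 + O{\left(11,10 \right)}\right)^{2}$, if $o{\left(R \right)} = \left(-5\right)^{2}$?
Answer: $\frac{6335289}{484} \approx 13089.0$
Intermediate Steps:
$o{\left(R \right)} = 25$
$O{\left(r,Q \right)} = \frac{25 + Q}{2 r}$ ($O{\left(r,Q \right)} = \frac{Q + 25}{r + r} = \frac{25 + Q}{2 r}$)
$\left(-116 + O{\left(11,10 \right)}\right)^{2} = \left(-116 + \frac{25 + 10}{2 \cdot 11}\right)^{2} = \left(-116 + \frac{1}{2} \cdot \frac{1}{11} \cdot 35\right)^{2} = \left(-116 + \frac{35}{22}\right)^{2} = \left(- \frac{2517}{22}\right)^{2} = \frac{6335289}{484}$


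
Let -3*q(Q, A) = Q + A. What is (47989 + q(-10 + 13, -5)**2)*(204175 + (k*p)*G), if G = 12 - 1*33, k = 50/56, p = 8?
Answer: 88119417625/9 ≈ 9.7910e+9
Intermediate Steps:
q(Q, A) = -A/3 - Q/3 (q(Q, A) = -(Q + A)/3 = -(A + Q)/3 = -A/3 - Q/3)
k = 25/28 (k = 50*(1/56) = 25/28 ≈ 0.89286)
G = -21 (G = 12 - 33 = -21)
(47989 + q(-10 + 13, -5)**2)*(204175 + (k*p)*G) = (47989 + (-1/3*(-5) - (-10 + 13)/3)**2)*(204175 + ((25/28)*8)*(-21)) = (47989 + (5/3 - 1/3*3)**2)*(204175 + (50/7)*(-21)) = (47989 + (5/3 - 1)**2)*(204175 - 150) = (47989 + (2/3)**2)*204025 = (47989 + 4/9)*204025 = (431905/9)*204025 = 88119417625/9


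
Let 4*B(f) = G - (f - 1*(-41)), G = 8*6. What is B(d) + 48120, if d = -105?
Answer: 48148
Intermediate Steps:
G = 48
B(f) = 7/4 - f/4 (B(f) = (48 - (f - 1*(-41)))/4 = (48 - (f + 41))/4 = (48 - (41 + f))/4 = (48 + (-41 - f))/4 = (7 - f)/4 = 7/4 - f/4)
B(d) + 48120 = (7/4 - ¼*(-105)) + 48120 = (7/4 + 105/4) + 48120 = 28 + 48120 = 48148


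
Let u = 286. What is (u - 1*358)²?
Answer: 5184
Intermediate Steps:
(u - 1*358)² = (286 - 1*358)² = (286 - 358)² = (-72)² = 5184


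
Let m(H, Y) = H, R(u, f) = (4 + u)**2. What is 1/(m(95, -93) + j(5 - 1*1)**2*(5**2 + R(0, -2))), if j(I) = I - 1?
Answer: 1/464 ≈ 0.0021552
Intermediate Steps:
j(I) = -1 + I
1/(m(95, -93) + j(5 - 1*1)**2*(5**2 + R(0, -2))) = 1/(95 + (-1 + (5 - 1*1))**2*(5**2 + (4 + 0)**2)) = 1/(95 + (-1 + (5 - 1))**2*(25 + 4**2)) = 1/(95 + (-1 + 4)**2*(25 + 16)) = 1/(95 + 3**2*41) = 1/(95 + 9*41) = 1/(95 + 369) = 1/464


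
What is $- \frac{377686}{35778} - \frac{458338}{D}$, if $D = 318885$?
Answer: $- \frac{7602045393}{633837085} \approx -11.994$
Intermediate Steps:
$- \frac{377686}{35778} - \frac{458338}{D} = - \frac{377686}{35778} - \frac{458338}{318885} = \left(-377686\right) \frac{1}{35778} - \frac{458338}{318885} = - \frac{188843}{17889} - \frac{458338}{318885} = - \frac{7602045393}{633837085}$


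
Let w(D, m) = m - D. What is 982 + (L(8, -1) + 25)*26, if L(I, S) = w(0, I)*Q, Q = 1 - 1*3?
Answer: 1216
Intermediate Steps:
Q = -2 (Q = 1 - 3 = -2)
L(I, S) = -2*I (L(I, S) = (I - 1*0)*(-2) = (I + 0)*(-2) = I*(-2) = -2*I)
982 + (L(8, -1) + 25)*26 = 982 + (-2*8 + 25)*26 = 982 + (-16 + 25)*26 = 982 + 9*26 = 982 + 234 = 1216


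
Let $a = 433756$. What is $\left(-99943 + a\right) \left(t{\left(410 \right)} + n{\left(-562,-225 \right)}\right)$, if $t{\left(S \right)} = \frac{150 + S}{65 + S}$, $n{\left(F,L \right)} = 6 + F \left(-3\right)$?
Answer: $\frac{53694488676}{95} \approx 5.652 \cdot 10^{8}$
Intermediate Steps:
$n{\left(F,L \right)} = 6 - 3 F$
$t{\left(S \right)} = \frac{150 + S}{65 + S}$
$\left(-99943 + a\right) \left(t{\left(410 \right)} + n{\left(-562,-225 \right)}\right) = \left(-99943 + 433756\right) \left(\frac{150 + 410}{65 + 410} + \left(6 - -1686\right)\right) = 333813 \left(\frac{1}{475} \cdot 560 + \left(6 + 1686\right)\right) = 333813 \left(\frac{1}{475} \cdot 560 + 1692\right) = 333813 \left(\frac{112}{95} + 1692\right) = 333813 \cdot \frac{160852}{95} = \frac{53694488676}{95}$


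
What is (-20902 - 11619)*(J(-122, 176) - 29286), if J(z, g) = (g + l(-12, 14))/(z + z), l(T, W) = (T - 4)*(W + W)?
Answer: 58094798938/61 ≈ 9.5237e+8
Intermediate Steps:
l(T, W) = 2*W*(-4 + T) (l(T, W) = (-4 + T)*(2*W) = 2*W*(-4 + T))
J(z, g) = (-448 + g)/(2*z) (J(z, g) = (g + 2*14*(-4 - 12))/(z + z) = (g + 2*14*(-16))/((2*z)) = (g - 448)*(1/(2*z)) = (-448 + g)*(1/(2*z)) = (-448 + g)/(2*z))
(-20902 - 11619)*(J(-122, 176) - 29286) = (-20902 - 11619)*((½)*(-448 + 176)/(-122) - 29286) = -32521*((½)*(-1/122)*(-272) - 29286) = -32521*(68/61 - 29286) = -32521*(-1786378/61) = 58094798938/61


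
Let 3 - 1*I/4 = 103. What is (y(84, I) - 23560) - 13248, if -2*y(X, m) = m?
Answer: -36608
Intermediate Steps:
I = -400 (I = 12 - 4*103 = 12 - 412 = -400)
y(X, m) = -m/2
(y(84, I) - 23560) - 13248 = (-½*(-400) - 23560) - 13248 = (200 - 23560) - 13248 = -23360 - 13248 = -36608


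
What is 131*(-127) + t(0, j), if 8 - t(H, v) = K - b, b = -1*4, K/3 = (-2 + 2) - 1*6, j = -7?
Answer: -16615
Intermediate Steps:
K = -18 (K = 3*((-2 + 2) - 1*6) = 3*(0 - 6) = 3*(-6) = -18)
b = -4
t(H, v) = 22 (t(H, v) = 8 - (-18 - 1*(-4)) = 8 - (-18 + 4) = 8 - 1*(-14) = 8 + 14 = 22)
131*(-127) + t(0, j) = 131*(-127) + 22 = -16637 + 22 = -16615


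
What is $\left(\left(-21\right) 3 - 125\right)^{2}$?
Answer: $35344$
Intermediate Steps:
$\left(\left(-21\right) 3 - 125\right)^{2} = \left(-63 - 125\right)^{2} = \left(-188\right)^{2} = 35344$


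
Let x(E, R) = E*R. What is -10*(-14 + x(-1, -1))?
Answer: 130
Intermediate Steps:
-10*(-14 + x(-1, -1)) = -10*(-14 - 1*(-1)) = -10*(-14 + 1) = -10*(-13) = 130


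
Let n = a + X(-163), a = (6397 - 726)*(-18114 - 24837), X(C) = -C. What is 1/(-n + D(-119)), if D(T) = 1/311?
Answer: 311/75751811939 ≈ 4.1055e-9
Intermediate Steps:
a = -243575121 (a = 5671*(-42951) = -243575121)
n = -243574958 (n = -243575121 - 1*(-163) = -243575121 + 163 = -243574958)
D(T) = 1/311
1/(-n + D(-119)) = 1/(-1*(-243574958) + 1/311) = 1/(243574958 + 1/311) = 1/(75751811939/311) = 311/75751811939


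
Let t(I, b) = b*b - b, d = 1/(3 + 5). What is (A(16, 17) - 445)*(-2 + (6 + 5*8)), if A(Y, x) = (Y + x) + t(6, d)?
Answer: -290125/16 ≈ -18133.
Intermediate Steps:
d = ⅛ (d = 1/8 = ⅛ ≈ 0.12500)
t(I, b) = b² - b
A(Y, x) = -7/64 + Y + x (A(Y, x) = (Y + x) + (-1 + ⅛)/8 = (Y + x) + (⅛)*(-7/8) = (Y + x) - 7/64 = -7/64 + Y + x)
(A(16, 17) - 445)*(-2 + (6 + 5*8)) = ((-7/64 + 16 + 17) - 445)*(-2 + (6 + 5*8)) = (2105/64 - 445)*(-2 + (6 + 40)) = -26375*(-2 + 46)/64 = -26375/64*44 = -290125/16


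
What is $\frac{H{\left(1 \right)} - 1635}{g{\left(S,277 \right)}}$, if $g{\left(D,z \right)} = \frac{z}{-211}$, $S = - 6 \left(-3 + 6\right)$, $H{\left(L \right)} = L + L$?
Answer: $\frac{344563}{277} \approx 1243.9$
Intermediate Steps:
$H{\left(L \right)} = 2 L$
$S = -18$ ($S = \left(-6\right) 3 = -18$)
$g{\left(D,z \right)} = - \frac{z}{211}$ ($g{\left(D,z \right)} = z \left(- \frac{1}{211}\right) = - \frac{z}{211}$)
$\frac{H{\left(1 \right)} - 1635}{g{\left(S,277 \right)}} = \frac{2 \cdot 1 - 1635}{\left(- \frac{1}{211}\right) 277} = \frac{2 - 1635}{- \frac{277}{211}} = \left(-1633\right) \left(- \frac{211}{277}\right) = \frac{344563}{277}$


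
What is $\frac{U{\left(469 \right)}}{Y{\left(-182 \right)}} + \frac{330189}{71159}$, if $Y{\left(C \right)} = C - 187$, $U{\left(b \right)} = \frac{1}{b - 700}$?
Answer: $\frac{232603730}{50128281} \approx 4.6402$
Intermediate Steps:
$U{\left(b \right)} = \frac{1}{-700 + b}$
$Y{\left(C \right)} = -187 + C$
$\frac{U{\left(469 \right)}}{Y{\left(-182 \right)}} + \frac{330189}{71159} = \frac{1}{\left(-700 + 469\right) \left(-187 - 182\right)} + \frac{330189}{71159} = \frac{1}{\left(-231\right) \left(-369\right)} + 330189 \cdot \frac{1}{71159} = \left(- \frac{1}{231}\right) \left(- \frac{1}{369}\right) + \frac{330189}{71159} = \frac{1}{85239} + \frac{330189}{71159} = \frac{232603730}{50128281}$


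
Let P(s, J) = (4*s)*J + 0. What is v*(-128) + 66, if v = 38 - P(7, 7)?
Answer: 20290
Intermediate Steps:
P(s, J) = 4*J*s (P(s, J) = 4*J*s + 0 = 4*J*s)
v = -158 (v = 38 - 4*7*7 = 38 - 1*196 = 38 - 196 = -158)
v*(-128) + 66 = -158*(-128) + 66 = 20224 + 66 = 20290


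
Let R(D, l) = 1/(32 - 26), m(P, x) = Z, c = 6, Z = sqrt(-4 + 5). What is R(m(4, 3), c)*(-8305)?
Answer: -8305/6 ≈ -1384.2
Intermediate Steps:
Z = 1 (Z = sqrt(1) = 1)
m(P, x) = 1
R(D, l) = 1/6
R(m(4, 3), c)*(-8305) = (1/6)*(-8305) = -8305/6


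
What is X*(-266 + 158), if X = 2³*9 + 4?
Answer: -8208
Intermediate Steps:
X = 76 (X = 8*9 + 4 = 72 + 4 = 76)
X*(-266 + 158) = 76*(-266 + 158) = 76*(-108) = -8208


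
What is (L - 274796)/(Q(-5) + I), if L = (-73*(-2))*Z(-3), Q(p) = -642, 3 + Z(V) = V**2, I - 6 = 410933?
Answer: -273920/410297 ≈ -0.66761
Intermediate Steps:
I = 410939 (I = 6 + 410933 = 410939)
Z(V) = -3 + V**2
L = 876 (L = (-73*(-2))*(-3 + (-3)**2) = 146*(-3 + 9) = 146*6 = 876)
(L - 274796)/(Q(-5) + I) = (876 - 274796)/(-642 + 410939) = -273920/410297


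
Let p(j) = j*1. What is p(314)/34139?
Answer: 314/34139 ≈ 0.0091977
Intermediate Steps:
p(j) = j
p(314)/34139 = 314/34139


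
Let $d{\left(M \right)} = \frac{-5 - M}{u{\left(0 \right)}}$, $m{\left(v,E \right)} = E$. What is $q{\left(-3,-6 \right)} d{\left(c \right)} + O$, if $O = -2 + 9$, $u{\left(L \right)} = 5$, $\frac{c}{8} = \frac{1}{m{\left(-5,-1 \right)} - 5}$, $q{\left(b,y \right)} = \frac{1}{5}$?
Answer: $\frac{514}{75} \approx 6.8533$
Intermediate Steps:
$q{\left(b,y \right)} = \frac{1}{5}$
$c = - \frac{4}{3}$ ($c = \frac{8}{-1 - 5} = \frac{8}{-6} = 8 \left(- \frac{1}{6}\right) = - \frac{4}{3} \approx -1.3333$)
$d{\left(M \right)} = -1 - \frac{M}{5}$ ($d{\left(M \right)} = \frac{-5 - M}{5} = \left(-5 - M\right) \frac{1}{5} = -1 - \frac{M}{5}$)
$O = 7$
$q{\left(-3,-6 \right)} d{\left(c \right)} + O = \frac{-1 - - \frac{4}{15}}{5} + 7 = \frac{-1 + \frac{4}{15}}{5} + 7 = \frac{1}{5} \left(- \frac{11}{15}\right) + 7 = - \frac{11}{75} + 7 = \frac{514}{75}$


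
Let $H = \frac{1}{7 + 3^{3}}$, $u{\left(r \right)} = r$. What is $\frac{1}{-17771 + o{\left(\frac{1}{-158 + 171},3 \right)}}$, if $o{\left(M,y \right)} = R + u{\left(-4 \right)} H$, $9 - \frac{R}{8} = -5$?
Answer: $- \frac{17}{300205} \approx -5.6628 \cdot 10^{-5}$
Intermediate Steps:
$R = 112$ ($R = 72 - -40 = 72 + 40 = 112$)
$H = \frac{1}{34}$ ($H = \frac{1}{7 + 27} = \frac{1}{34} \approx 0.029412$)
$o{\left(M,y \right)} = \frac{1902}{17}$ ($o{\left(M,y \right)} = 112 - \frac{2}{17} = \frac{1902}{17}$)
$\frac{1}{-17771 + o{\left(\frac{1}{-158 + 171},3 \right)}} = \frac{1}{-17771 + \frac{1902}{17}} = \frac{1}{- \frac{300205}{17}} = - \frac{17}{300205}$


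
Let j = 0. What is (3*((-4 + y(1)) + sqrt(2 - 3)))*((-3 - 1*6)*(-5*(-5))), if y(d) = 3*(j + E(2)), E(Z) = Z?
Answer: -1350 - 675*I ≈ -1350.0 - 675.0*I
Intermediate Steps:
y(d) = 6 (y(d) = 3*(0 + 2) = 3*2 = 6)
(3*((-4 + y(1)) + sqrt(2 - 3)))*((-3 - 1*6)*(-5*(-5))) = (3*((-4 + 6) + sqrt(2 - 3)))*((-3 - 1*6)*(-5*(-5))) = (3*(2 + sqrt(-1)))*((-3 - 6)*25) = (3*(2 + I))*(-9*25) = (6 + 3*I)*(-225) = -1350 - 675*I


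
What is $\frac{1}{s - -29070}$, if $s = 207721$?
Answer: $\frac{1}{236791} \approx 4.2231 \cdot 10^{-6}$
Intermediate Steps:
$\frac{1}{s - -29070} = \frac{1}{207721 - -29070} = \frac{1}{207721 + \left(-119504 + 148574\right)} = \frac{1}{207721 + 29070} = \frac{1}{236791}$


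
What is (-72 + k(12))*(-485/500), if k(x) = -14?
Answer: 4171/50 ≈ 83.420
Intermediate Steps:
(-72 + k(12))*(-485/500) = (-72 - 14)*(-485/500) = -(-41710)/500 = -86*(-97/100) = 4171/50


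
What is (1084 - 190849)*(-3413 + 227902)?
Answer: -42600155085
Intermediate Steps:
(1084 - 190849)*(-3413 + 227902) = -189765*224489 = -42600155085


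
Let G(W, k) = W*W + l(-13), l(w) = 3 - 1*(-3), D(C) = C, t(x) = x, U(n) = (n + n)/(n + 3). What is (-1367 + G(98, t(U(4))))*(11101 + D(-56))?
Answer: 91043935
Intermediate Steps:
U(n) = 2*n/(3 + n) (U(n) = (2*n)/(3 + n) = 2*n/(3 + n))
l(w) = 6 (l(w) = 3 + 3 = 6)
G(W, k) = 6 + W² (G(W, k) = W*W + 6 = W² + 6 = 6 + W²)
(-1367 + G(98, t(U(4))))*(11101 + D(-56)) = (-1367 + (6 + 98²))*(11101 - 56) = (-1367 + (6 + 9604))*11045 = (-1367 + 9610)*11045 = 8243*11045 = 91043935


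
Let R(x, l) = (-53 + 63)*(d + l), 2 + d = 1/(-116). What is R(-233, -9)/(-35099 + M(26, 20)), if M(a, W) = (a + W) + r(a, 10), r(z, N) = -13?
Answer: 6385/2033828 ≈ 0.0031394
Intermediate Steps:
d = -233/116 (d = -2 + 1/(-116) = -2 - 1/116 = -233/116 ≈ -2.0086)
R(x, l) = -1165/58 + 10*l (R(x, l) = (-53 + 63)*(-233/116 + l) = 10*(-233/116 + l) = -1165/58 + 10*l)
M(a, W) = -13 + W + a (M(a, W) = (a + W) - 13 = (W + a) - 13 = -13 + W + a)
R(-233, -9)/(-35099 + M(26, 20)) = (-1165/58 + 10*(-9))/(-35099 + (-13 + 20 + 26)) = (-1165/58 - 90)/(-35099 + 33) = -6385/58/(-35066) = -6385/58*(-1/35066) = 6385/2033828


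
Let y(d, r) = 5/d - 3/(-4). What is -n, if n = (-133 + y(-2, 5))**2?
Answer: -290521/16 ≈ -18158.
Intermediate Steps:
y(d, r) = 3/4 + 5/d (y(d, r) = 5/d - 3*(-1/4) = 5/d + 3/4 = 3/4 + 5/d)
n = 290521/16 (n = (-133 + (3/4 + 5/(-2)))**2 = (-133 + (3/4 + 5*(-1/2)))**2 = (-133 + (3/4 - 5/2))**2 = (-133 - 7/4)**2 = (-539/4)**2 = 290521/16 ≈ 18158.)
-n = -1*290521/16 = -290521/16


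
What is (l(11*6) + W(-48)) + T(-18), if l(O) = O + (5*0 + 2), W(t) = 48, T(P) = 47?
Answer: 163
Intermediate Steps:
l(O) = 2 + O (l(O) = O + (0 + 2) = O + 2 = 2 + O)
(l(11*6) + W(-48)) + T(-18) = ((2 + 11*6) + 48) + 47 = ((2 + 66) + 48) + 47 = (68 + 48) + 47 = 116 + 47 = 163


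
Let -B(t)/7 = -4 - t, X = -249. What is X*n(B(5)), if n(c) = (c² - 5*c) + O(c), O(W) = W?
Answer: -925533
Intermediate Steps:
B(t) = 28 + 7*t (B(t) = -7*(-4 - t) = 28 + 7*t)
n(c) = c² - 4*c (n(c) = (c² - 5*c) + c = c² - 4*c)
X*n(B(5)) = -249*(28 + 7*5)*(-4 + (28 + 7*5)) = -249*(28 + 35)*(-4 + (28 + 35)) = -15687*(-4 + 63) = -15687*59 = -249*3717 = -925533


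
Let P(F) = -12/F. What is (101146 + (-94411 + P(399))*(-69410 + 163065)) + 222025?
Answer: -1175951666142/133 ≈ -8.8417e+9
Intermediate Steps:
(101146 + (-94411 + P(399))*(-69410 + 163065)) + 222025 = (101146 + (-94411 - 12/399)*(-69410 + 163065)) + 222025 = (101146 + (-94411 - 12*1/399)*93655) + 222025 = (101146 + (-94411 - 4/133)*93655) + 222025 = (101146 - 12556667/133*93655) + 222025 = (101146 - 1175994647885/133) + 222025 = -1175981195467/133 + 222025 = -1175951666142/133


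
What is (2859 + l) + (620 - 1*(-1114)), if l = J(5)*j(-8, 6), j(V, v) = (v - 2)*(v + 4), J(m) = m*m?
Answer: 5593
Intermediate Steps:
J(m) = m**2
j(V, v) = (-2 + v)*(4 + v)
l = 1000 (l = 5**2*(-8 + 6**2 + 2*6) = 25*(-8 + 36 + 12) = 25*40 = 1000)
(2859 + l) + (620 - 1*(-1114)) = (2859 + 1000) + (620 - 1*(-1114)) = 3859 + (620 + 1114) = 3859 + 1734 = 5593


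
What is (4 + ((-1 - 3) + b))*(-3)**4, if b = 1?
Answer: 81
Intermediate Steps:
(4 + ((-1 - 3) + b))*(-3)**4 = (4 + ((-1 - 3) + 1))*(-3)**4 = (4 + (-4 + 1))*81 = (4 - 3)*81 = 1*81 = 81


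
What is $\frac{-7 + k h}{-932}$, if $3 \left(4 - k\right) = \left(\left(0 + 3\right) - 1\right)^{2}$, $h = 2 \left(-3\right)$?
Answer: $\frac{23}{932} \approx 0.024678$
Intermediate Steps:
$h = -6$
$k = \frac{8}{3}$ ($k = 4 - \frac{\left(\left(0 + 3\right) - 1\right)^{2}}{3} = 4 - \frac{\left(3 - 1\right)^{2}}{3} = 4 - \frac{2^{2}}{3} = 4 - \frac{4}{3} = \frac{8}{3} \approx 2.6667$)
$\frac{-7 + k h}{-932} = \frac{-7 + \frac{8}{3} \left(-6\right)}{-932} = \left(-7 - 16\right) \left(- \frac{1}{932}\right) = \left(-23\right) \left(- \frac{1}{932}\right) = \frac{23}{932}$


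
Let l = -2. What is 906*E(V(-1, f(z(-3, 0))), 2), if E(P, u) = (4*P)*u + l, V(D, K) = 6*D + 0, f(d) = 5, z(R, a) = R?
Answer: -45300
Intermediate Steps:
V(D, K) = 6*D
E(P, u) = -2 + 4*P*u (E(P, u) = (4*P)*u - 2 = 4*P*u - 2 = -2 + 4*P*u)
906*E(V(-1, f(z(-3, 0))), 2) = 906*(-2 + 4*(6*(-1))*2) = 906*(-2 + 4*(-6)*2) = 906*(-2 - 48) = 906*(-50) = -45300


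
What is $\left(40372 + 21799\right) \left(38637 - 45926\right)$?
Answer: $-453164419$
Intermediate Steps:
$\left(40372 + 21799\right) \left(38637 - 45926\right) = 62171 \left(-7289\right) = -453164419$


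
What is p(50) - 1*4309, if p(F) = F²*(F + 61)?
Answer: 273191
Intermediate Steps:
p(F) = F²*(61 + F)
p(50) - 1*4309 = 50²*(61 + 50) - 1*4309 = 2500*111 - 4309 = 277500 - 4309 = 273191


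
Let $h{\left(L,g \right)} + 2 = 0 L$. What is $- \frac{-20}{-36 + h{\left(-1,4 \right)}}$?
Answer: $- \frac{10}{19} \approx -0.52632$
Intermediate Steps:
$h{\left(L,g \right)} = -2$ ($h{\left(L,g \right)} = -2 + 0 L = -2 + 0 = -2$)
$- \frac{-20}{-36 + h{\left(-1,4 \right)}} = - \frac{-20}{-36 - 2} = - \frac{-20}{-38} = - \frac{\left(-1\right) \left(-20\right)}{38} = \left(-1\right) \frac{10}{19} = - \frac{10}{19}$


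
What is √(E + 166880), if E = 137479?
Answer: √304359 ≈ 551.69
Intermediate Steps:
√(E + 166880) = √(137479 + 166880) = √304359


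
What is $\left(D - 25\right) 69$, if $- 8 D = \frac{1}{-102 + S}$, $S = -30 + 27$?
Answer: $- \frac{482977}{280} \approx -1724.9$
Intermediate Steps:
$S = -3$
$D = \frac{1}{840}$ ($D = - \frac{1}{8 \left(-102 - 3\right)} = - \frac{1}{8 \left(-105\right)} = \left(- \frac{1}{8}\right) \left(- \frac{1}{105}\right) = \frac{1}{840} \approx 0.0011905$)
$\left(D - 25\right) 69 = \left(\frac{1}{840} - 25\right) 69 = \left(- \frac{20999}{840}\right) 69 = - \frac{482977}{280}$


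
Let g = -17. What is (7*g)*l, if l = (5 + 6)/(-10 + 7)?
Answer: 1309/3 ≈ 436.33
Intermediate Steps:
l = -11/3 (l = 11/(-3) = 11*(-⅓) = -11/3 ≈ -3.6667)
(7*g)*l = (7*(-17))*(-11/3) = -119*(-11/3) = 1309/3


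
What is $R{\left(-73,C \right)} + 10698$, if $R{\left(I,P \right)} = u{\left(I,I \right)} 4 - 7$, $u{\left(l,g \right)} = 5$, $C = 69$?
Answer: $10711$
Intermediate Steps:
$R{\left(I,P \right)} = 13$ ($R{\left(I,P \right)} = 5 \cdot 4 - 7 = 20 - 7 = 13$)
$R{\left(-73,C \right)} + 10698 = 13 + 10698 = 10711$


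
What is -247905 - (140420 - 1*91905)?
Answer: -296420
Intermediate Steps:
-247905 - (140420 - 1*91905) = -247905 - (140420 - 91905) = -247905 - 1*48515 = -247905 - 48515 = -296420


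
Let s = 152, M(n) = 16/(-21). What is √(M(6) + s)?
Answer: 2*√16674/21 ≈ 12.298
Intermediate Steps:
M(n) = -16/21 (M(n) = 16*(-1/21) = -16/21)
√(M(6) + s) = √(-16/21 + 152) = √(3176/21) = 2*√16674/21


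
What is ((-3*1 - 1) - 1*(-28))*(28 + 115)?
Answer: 3432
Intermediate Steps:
((-3*1 - 1) - 1*(-28))*(28 + 115) = ((-3 - 1) + 28)*143 = (-4 + 28)*143 = 24*143 = 3432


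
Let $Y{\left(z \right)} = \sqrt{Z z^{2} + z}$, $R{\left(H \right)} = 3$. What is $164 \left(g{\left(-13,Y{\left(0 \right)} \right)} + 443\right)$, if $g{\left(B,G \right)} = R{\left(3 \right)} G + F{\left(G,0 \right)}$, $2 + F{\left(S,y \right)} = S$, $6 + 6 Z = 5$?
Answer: $72324$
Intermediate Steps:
$Z = - \frac{1}{6}$ ($Z = -1 + \frac{1}{6} \cdot 5 = -1 + \frac{5}{6} = - \frac{1}{6} \approx -0.16667$)
$F{\left(S,y \right)} = -2 + S$
$Y{\left(z \right)} = \sqrt{z - \frac{z^{2}}{6}}$ ($Y{\left(z \right)} = \sqrt{- \frac{z^{2}}{6} + z} = \sqrt{z - \frac{z^{2}}{6}}$)
$g{\left(B,G \right)} = -2 + 4 G$ ($g{\left(B,G \right)} = 3 G + \left(-2 + G\right) = -2 + 4 G$)
$164 \left(g{\left(-13,Y{\left(0 \right)} \right)} + 443\right) = 164 \left(\left(-2 + 4 \frac{\sqrt{6} \sqrt{0 \left(6 - 0\right)}}{6}\right) + 443\right) = 164 \left(\left(-2 + 4 \frac{\sqrt{6} \sqrt{0 \left(6 + 0\right)}}{6}\right) + 443\right) = 164 \left(\left(-2 + 4 \frac{\sqrt{6} \sqrt{0 \cdot 6}}{6}\right) + 443\right) = 164 \left(\left(-2 + 4 \frac{\sqrt{6} \sqrt{0}}{6}\right) + 443\right) = 164 \left(\left(-2 + 4 \cdot \frac{1}{6} \sqrt{6} \cdot 0\right) + 443\right) = 164 \left(\left(-2 + 4 \cdot 0\right) + 443\right) = 164 \left(\left(-2 + 0\right) + 443\right) = 164 \left(-2 + 443\right) = 164 \cdot 441 = 72324$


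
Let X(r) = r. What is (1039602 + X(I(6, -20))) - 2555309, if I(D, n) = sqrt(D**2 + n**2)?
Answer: -1515707 + 2*sqrt(109) ≈ -1.5157e+6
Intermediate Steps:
(1039602 + X(I(6, -20))) - 2555309 = (1039602 + sqrt(6**2 + (-20)**2)) - 2555309 = (1039602 + sqrt(36 + 400)) - 2555309 = (1039602 + sqrt(436)) - 2555309 = (1039602 + 2*sqrt(109)) - 2555309 = -1515707 + 2*sqrt(109)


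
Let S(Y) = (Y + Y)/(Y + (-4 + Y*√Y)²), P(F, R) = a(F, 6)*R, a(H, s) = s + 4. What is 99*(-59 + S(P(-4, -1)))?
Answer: 99*(-29313*I - 2360*√10)/(40*√10 + 497*I) ≈ -5839.1 + 0.47613*I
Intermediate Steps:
a(H, s) = 4 + s
P(F, R) = 10*R (P(F, R) = (4 + 6)*R = 10*R)
S(Y) = 2*Y/(Y + (-4 + Y^(3/2))²) (S(Y) = (2*Y)/(Y + (-4 + Y^(3/2))²) = 2*Y/(Y + (-4 + Y^(3/2))²))
99*(-59 + S(P(-4, -1))) = 99*(-59 + 2*(10*(-1))/(10*(-1) + (-4 + (10*(-1))^(3/2))²)) = 99*(-59 + 2*(-10)/(-10 + (-4 + (-10)^(3/2))²)) = 99*(-59 + 2*(-10)/(-10 + (-4 - 10*I*√10)²)) = 99*(-59 - 20/(-10 + (-4 - 10*I*√10)²)) = -5841 - 1980/(-10 + (-4 - 10*I*√10)²)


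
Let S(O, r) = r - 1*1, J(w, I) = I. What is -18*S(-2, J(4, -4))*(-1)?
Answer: -90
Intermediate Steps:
S(O, r) = -1 + r (S(O, r) = r - 1 = -1 + r)
-18*S(-2, J(4, -4))*(-1) = -18*(-1 - 4)*(-1) = -18*(-5)*(-1) = 90*(-1) = -90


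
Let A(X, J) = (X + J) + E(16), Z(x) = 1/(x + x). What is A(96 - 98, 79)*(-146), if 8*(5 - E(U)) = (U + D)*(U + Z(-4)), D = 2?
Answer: -108113/16 ≈ -6757.1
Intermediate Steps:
Z(x) = 1/(2*x)
E(U) = 5 - (2 + U)*(-⅛ + U)/8 (E(U) = 5 - (U + 2)*(U + (½)/(-4))/8 = 5 - (2 + U)*(U + (½)*(-¼))/8 = 5 - (2 + U)*(U - ⅛)/8 = 5 - (2 + U)*(-⅛ + U)/8)
A(X, J) = -983/32 + J + X (A(X, J) = (X + J) + (161/32 - 15/64*16 - ⅛*16²) = (J + X) + (161/32 - 15/4 - ⅛*256) = (J + X) + (161/32 - 15/4 - 32) = (J + X) - 983/32 = -983/32 + J + X)
A(96 - 98, 79)*(-146) = (-983/32 + 79 + (96 - 98))*(-146) = (-983/32 + 79 - 2)*(-146) = (1481/32)*(-146) = -108113/16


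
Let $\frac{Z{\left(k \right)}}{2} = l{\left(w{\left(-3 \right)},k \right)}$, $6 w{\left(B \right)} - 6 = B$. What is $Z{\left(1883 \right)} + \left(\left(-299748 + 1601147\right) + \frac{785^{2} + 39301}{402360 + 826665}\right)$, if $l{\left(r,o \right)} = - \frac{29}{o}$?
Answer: $\frac{430252728860419}{330607725} \approx 1.3014 \cdot 10^{6}$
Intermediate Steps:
$w{\left(B \right)} = 1 + \frac{B}{6}$
$Z{\left(k \right)} = - \frac{58}{k}$ ($Z{\left(k \right)} = 2 \left(- \frac{29}{k}\right) = - \frac{58}{k}$)
$Z{\left(1883 \right)} + \left(\left(-299748 + 1601147\right) + \frac{785^{2} + 39301}{402360 + 826665}\right) = - \frac{58}{1883} + \left(\left(-299748 + 1601147\right) + \frac{785^{2} + 39301}{402360 + 826665}\right) = \left(-58\right) \frac{1}{1883} + \left(1301399 + \frac{616225 + 39301}{1229025}\right) = - \frac{58}{1883} + \left(1301399 + 655526 \cdot \frac{1}{1229025}\right) = - \frac{58}{1883} + \left(1301399 + \frac{655526}{1229025}\right) = - \frac{58}{1883} + \frac{1599452561501}{1229025} = \frac{430252728860419}{330607725}$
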